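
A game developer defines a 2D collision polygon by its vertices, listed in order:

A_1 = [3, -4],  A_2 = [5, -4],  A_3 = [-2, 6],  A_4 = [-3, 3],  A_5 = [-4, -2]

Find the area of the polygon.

Σ = (8) + (22) + (12) + (18) + (22) = 82
Area = |Σ|/2 = 41.

41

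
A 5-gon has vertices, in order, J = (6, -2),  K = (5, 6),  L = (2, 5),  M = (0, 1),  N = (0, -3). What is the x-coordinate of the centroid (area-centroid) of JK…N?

Apply the shoelace formula. First the cross-terms c_i = x_i·y_{i+1} − x_{i+1}·y_i:
  46, 13, 2, 0, 18  ⇒  2A = 79, A = 39.5.
Then Σ (x_i + x_{i+1})·c_i = 709, so x̄ = 709 / (6·39.5) = 709/237.

709/237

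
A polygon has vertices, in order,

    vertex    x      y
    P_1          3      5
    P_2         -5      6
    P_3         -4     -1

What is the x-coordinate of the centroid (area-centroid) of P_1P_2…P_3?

Apply Gauss's area formula. First the cross-terms c_i = x_i·y_{i+1} − x_{i+1}·y_i:
  43, 29, -17  ⇒  2A = 55, A = 27.5.
Then Σ (x_i + x_{i+1})·c_i = -330, so x̄ = -330 / (6·27.5) = -2.

-2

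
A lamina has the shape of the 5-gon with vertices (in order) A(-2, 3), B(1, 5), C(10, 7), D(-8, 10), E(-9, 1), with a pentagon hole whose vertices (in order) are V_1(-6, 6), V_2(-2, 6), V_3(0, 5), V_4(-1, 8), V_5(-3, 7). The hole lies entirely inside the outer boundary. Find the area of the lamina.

Outer boundary:
Apply the shoelace (surveyor's) formula: 2A = Σ (x_i·y_{i+1} − x_{i+1}·y_i), indices taken mod 5.
Cross-terms: -13, -43, 156, 82, -25  ⇒  Σ = 157
Area = |Σ|/2 = 78.5.
Hole:
Apply the surveyor's formula: 2A = Σ (x_i·y_{i+1} − x_{i+1}·y_i), indices taken mod 5.
Σ = (-24) + (-10) + (5) + (17) + (24) = 12
Area = |Σ|/2 = 6.
Net area = 78.5 − 6 = 72.5.

72.5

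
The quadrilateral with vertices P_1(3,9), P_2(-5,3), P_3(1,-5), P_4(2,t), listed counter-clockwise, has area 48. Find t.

4

The doubled signed area Σ (x_i y_{i+1} − x_{i+1} y_i) is linear in t.
With t=0 it equals 104; the coefficient of t is -2 (from the two edges through P_4).
So -2·t + 104 = 2·48 = 96 ⇒ t = 4.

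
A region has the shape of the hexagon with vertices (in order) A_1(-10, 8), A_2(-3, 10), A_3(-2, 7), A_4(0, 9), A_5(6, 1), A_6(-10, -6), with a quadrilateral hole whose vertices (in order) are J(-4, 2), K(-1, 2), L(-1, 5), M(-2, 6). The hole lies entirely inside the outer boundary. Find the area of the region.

Outer boundary:
Apply the shoelace formula: 2A = Σ (x_i·y_{i+1} − x_{i+1}·y_i), indices taken mod 6.
Σ = (-76) + (-1) + (-18) + (-54) + (-26) + (-140) = -315
Area = |Σ|/2 = 157.5.
Hole:
Cross-terms: -6, -3, 4, 20  ⇒  Σ = 15
Area = |Σ|/2 = 7.5.
Net area = 157.5 − 7.5 = 150.

150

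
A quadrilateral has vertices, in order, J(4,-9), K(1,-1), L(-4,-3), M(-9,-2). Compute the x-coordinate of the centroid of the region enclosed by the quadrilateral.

Apply the shoelace formula. First the cross-terms c_i = x_i·y_{i+1} − x_{i+1}·y_i:
  5, -7, -19, 89  ⇒  2A = 68, A = 34.
Then Σ (x_i + x_{i+1})·c_i = -152, so x̄ = -152 / (6·34) = -38/51.

-38/51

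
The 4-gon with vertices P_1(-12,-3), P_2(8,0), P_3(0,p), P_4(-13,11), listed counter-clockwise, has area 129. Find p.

Write out the shoelace sum; only the two edges meeting at P_3 involve p:
2·Area = [(8·p − 0·0) + (0·11 − (-13)·p)] + 195
       = 21·p + 195 = 258
⇒ p = 3.

3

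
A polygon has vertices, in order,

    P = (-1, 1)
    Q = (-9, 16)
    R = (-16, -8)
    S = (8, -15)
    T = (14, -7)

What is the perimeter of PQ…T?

|PQ| = √((-8)² + (15)²) = √289 = 17
|QR| = √((-7)² + (-24)²) = √625 = 25
|RS| = √((24)² + (-7)²) = √625 = 25
|ST| = √((6)² + (8)²) = √100 = 10
|TP| = √((-15)² + (8)²) = √289 = 17
Perimeter = 17 + 25 + 25 + 10 + 17 = 94.

94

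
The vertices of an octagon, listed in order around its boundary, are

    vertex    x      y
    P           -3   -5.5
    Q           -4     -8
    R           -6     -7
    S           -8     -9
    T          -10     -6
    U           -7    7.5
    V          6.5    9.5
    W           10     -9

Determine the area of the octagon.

Apply the shoelace formula: 2A = Σ (x_i·y_{i+1} − x_{i+1}·y_i), indices taken mod 8.
Σ = (2) + (-20) + (-2) + (-42) + (-117) + (-115.25) + (-153.5) + (-82) = -529.75
Area = |Σ|/2 = 264.875.

264.875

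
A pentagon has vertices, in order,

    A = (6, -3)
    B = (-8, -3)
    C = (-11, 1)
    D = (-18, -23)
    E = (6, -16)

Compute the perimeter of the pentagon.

|AB| = √((-14)² + (0)²) = √196 = 14
|BC| = √((-3)² + (4)²) = √25 = 5
|CD| = √((-7)² + (-24)²) = √625 = 25
|DE| = √((24)² + (7)²) = √625 = 25
|EA| = √((0)² + (13)²) = √169 = 13
Perimeter = 14 + 5 + 25 + 25 + 13 = 82.

82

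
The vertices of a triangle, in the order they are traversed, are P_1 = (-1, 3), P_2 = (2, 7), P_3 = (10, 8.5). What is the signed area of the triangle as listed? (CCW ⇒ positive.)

Apply the surveyor's formula: 2A = Σ (x_i·y_{i+1} − x_{i+1}·y_i), indices taken mod 3.
Σ = (-13) + (-53) + (38.5) = -27.5
Signed area = Σ/2 = -13.75 (negative ⇒ clockwise traversal).

-13.75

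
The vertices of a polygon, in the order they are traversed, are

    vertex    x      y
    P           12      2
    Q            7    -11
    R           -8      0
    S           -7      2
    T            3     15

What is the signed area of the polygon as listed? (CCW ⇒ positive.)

Apply Gauss's area formula: 2A = Σ (x_i·y_{i+1} − x_{i+1}·y_i), indices taken mod 5.
P→Q: (12)(-11) − (7)(2) = -146
Q→R: (7)(0) − (-8)(-11) = -88
R→S: (-8)(2) − (-7)(0) = -16
S→T: (-7)(15) − (3)(2) = -111
T→P: (3)(2) − (12)(15) = -174
Σ = -535
Signed area = Σ/2 = -267.5 (negative ⇒ clockwise traversal).

-267.5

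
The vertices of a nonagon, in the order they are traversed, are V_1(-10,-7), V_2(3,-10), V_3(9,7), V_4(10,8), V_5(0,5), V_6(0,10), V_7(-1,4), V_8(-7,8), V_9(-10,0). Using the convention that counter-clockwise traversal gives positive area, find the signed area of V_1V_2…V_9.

Apply the shoelace formula: 2A = Σ (x_i·y_{i+1} − x_{i+1}·y_i), indices taken mod 9.
Σ = (121) + (111) + (2) + (50) + (0) + (10) + (20) + (80) + (70) = 464
Signed area = Σ/2 = 232 (positive ⇒ counter-clockwise traversal).

232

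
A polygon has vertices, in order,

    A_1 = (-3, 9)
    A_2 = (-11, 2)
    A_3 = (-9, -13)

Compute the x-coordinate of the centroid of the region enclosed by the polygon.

-23/3

Apply the shoelace formula. First the cross-terms c_i = x_i·y_{i+1} − x_{i+1}·y_i:
  93, 161, -120  ⇒  2A = 134, A = 67.
Then Σ (x_i + x_{i+1})·c_i = -3082, so x̄ = -3082 / (6·67) = -23/3.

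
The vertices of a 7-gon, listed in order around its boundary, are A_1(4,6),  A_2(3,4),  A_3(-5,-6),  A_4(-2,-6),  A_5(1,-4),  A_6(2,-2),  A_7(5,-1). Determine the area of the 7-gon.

Apply the shoelace (surveyor's) formula: 2A = Σ (x_i·y_{i+1} − x_{i+1}·y_i), indices taken mod 7.
Cross-terms: -2, 2, 18, 14, 6, 8, 34  ⇒  Σ = 80
Area = |Σ|/2 = 40.

40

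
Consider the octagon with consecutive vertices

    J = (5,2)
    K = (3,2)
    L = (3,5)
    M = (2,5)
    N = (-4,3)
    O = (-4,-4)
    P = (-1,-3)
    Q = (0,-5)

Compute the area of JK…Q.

Σ = (4) + (9) + (5) + (26) + (28) + (8) + (5) + (25) = 110
Area = |Σ|/2 = 55.

55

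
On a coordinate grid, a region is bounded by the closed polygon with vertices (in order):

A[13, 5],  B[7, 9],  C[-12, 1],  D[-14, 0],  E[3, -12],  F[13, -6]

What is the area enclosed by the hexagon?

Apply the shoelace (surveyor's) formula: 2A = Σ (x_i·y_{i+1} − x_{i+1}·y_i), indices taken mod 6.
Cross-terms: 82, 115, 14, 168, 138, 143  ⇒  Σ = 660
Area = |Σ|/2 = 330.

330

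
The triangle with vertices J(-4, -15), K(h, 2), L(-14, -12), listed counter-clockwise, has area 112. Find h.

Write out the shoelace sum; only the two edges meeting at K involve h:
2·Area = [((-4)·2 − h·(-15)) + (h·(-12) − (-14)·2)] + 162
       = 3·h + 182 = 224
⇒ h = 14.

14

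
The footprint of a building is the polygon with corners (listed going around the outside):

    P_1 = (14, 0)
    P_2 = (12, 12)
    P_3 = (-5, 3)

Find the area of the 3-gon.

111

P_1→P_2: (14)(12) − (12)(0) = 168
P_2→P_3: (12)(3) − (-5)(12) = 96
P_3→P_1: (-5)(0) − (14)(3) = -42
Σ = 222
Area = |Σ|/2 = 111.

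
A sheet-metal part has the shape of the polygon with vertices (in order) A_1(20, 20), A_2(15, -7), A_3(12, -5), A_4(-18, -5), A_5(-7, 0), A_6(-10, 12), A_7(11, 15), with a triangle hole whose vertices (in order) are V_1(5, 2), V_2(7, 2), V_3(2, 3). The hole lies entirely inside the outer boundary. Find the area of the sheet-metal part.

Outer boundary:
Σ = (-440) + (9) + (-150) + (-35) + (-84) + (-282) + (-80) = -1062
Area = |Σ|/2 = 531.
Hole:
Apply the shoelace formula: 2A = Σ (x_i·y_{i+1} − x_{i+1}·y_i), indices taken mod 3.
Cross-terms: -4, 17, -11  ⇒  Σ = 2
Area = |Σ|/2 = 1.
Net area = 531 − 1 = 530.

530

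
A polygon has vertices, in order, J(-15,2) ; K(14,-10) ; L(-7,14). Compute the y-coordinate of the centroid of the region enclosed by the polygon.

2

Apply the shoelace (surveyor's) formula. First the cross-terms c_i = x_i·y_{i+1} − x_{i+1}·y_i:
  122, 126, 196  ⇒  2A = 444, A = 222.
Then Σ (y_i + y_{i+1})·c_i = 2664, so ȳ = 2664 / (6·222) = 2.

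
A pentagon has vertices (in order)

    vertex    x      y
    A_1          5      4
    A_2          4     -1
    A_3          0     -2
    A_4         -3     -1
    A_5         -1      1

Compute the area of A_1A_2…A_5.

Apply Gauss's area formula: 2A = Σ (x_i·y_{i+1} − x_{i+1}·y_i), indices taken mod 5.
Σ = (-21) + (-8) + (-6) + (-4) + (-9) = -48
Area = |Σ|/2 = 24.

24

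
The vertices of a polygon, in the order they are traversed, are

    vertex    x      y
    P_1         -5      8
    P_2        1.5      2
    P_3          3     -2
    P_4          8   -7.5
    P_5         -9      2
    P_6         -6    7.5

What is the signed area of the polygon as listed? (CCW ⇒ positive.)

Apply the shoelace formula: 2A = Σ (x_i·y_{i+1} − x_{i+1}·y_i), indices taken mod 6.
P_1→P_2: (-5)(2) − (1.5)(8) = -22
P_2→P_3: (1.5)(-2) − (3)(2) = -9
P_3→P_4: (3)(-7.5) − (8)(-2) = -6.5
P_4→P_5: (8)(2) − (-9)(-7.5) = -51.5
P_5→P_6: (-9)(7.5) − (-6)(2) = -55.5
P_6→P_1: (-6)(8) − (-5)(7.5) = -10.5
Σ = -155
Signed area = Σ/2 = -77.5 (negative ⇒ clockwise traversal).

-77.5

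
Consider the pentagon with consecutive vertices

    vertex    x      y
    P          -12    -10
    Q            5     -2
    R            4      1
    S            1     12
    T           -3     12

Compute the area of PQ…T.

Cross-terms: 74, 13, 47, 48, 174  ⇒  Σ = 356
Area = |Σ|/2 = 178.

178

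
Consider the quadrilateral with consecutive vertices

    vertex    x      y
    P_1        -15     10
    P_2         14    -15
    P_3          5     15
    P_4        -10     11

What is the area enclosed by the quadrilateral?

Σ = (85) + (285) + (205) + (65) = 640
Area = |Σ|/2 = 320.

320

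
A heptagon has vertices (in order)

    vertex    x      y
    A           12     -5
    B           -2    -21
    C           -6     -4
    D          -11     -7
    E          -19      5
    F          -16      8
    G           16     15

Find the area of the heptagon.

Apply Gauss's area formula: 2A = Σ (x_i·y_{i+1} − x_{i+1}·y_i), indices taken mod 7.
Σ = (-262) + (-118) + (-2) + (-188) + (-72) + (-368) + (-260) = -1270
Area = |Σ|/2 = 635.

635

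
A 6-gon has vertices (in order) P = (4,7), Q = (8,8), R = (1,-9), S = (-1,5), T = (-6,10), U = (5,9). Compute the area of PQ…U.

Σ = (-24) + (-80) + (-4) + (20) + (-104) + (-1) = -193
Area = |Σ|/2 = 96.5.

96.5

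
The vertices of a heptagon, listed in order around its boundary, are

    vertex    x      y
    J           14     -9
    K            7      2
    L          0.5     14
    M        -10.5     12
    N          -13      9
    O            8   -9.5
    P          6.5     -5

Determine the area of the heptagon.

243.625

Cross-terms: 91, 97, 153, 61.5, 51.5, 21.75, 11.5  ⇒  Σ = 487.25
Area = |Σ|/2 = 243.625.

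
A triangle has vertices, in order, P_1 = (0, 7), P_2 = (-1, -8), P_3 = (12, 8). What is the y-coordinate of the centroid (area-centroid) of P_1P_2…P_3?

Apply Gauss's area formula. First the cross-terms c_i = x_i·y_{i+1} − x_{i+1}·y_i:
  7, 88, 84  ⇒  2A = 179, A = 89.5.
Then Σ (y_i + y_{i+1})·c_i = 1253, so ȳ = 1253 / (6·89.5) = 7/3.

7/3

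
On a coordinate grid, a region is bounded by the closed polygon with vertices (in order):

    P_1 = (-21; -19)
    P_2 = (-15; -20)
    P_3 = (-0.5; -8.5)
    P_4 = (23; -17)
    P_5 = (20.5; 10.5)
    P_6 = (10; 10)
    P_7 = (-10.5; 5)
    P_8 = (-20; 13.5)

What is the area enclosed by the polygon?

Apply Gauss's area formula: 2A = Σ (x_i·y_{i+1} − x_{i+1}·y_i), indices taken mod 8.
Σ = (135) + (117.5) + (204) + (590) + (100) + (155) + (-41.75) + (663.5) = 1923.25
Area = |Σ|/2 = 961.625.

961.625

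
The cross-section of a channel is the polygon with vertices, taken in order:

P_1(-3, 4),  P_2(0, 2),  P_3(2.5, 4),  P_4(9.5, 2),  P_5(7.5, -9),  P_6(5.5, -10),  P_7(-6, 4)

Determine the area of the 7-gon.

110

Apply Gauss's area formula: 2A = Σ (x_i·y_{i+1} − x_{i+1}·y_i), indices taken mod 7.
Σ = (-6) + (-5) + (-33) + (-100.5) + (-25.5) + (-38) + (-12) = -220
Area = |Σ|/2 = 110.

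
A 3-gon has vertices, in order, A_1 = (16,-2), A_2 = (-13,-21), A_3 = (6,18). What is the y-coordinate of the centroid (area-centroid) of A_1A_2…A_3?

Apply Gauss's area formula. First the cross-terms c_i = x_i·y_{i+1} − x_{i+1}·y_i:
  -362, -108, -300  ⇒  2A = -770, A = -385.
Then Σ (y_i + y_{i+1})·c_i = 3850, so ȳ = 3850 / (6·(-385)) = -5/3.

-5/3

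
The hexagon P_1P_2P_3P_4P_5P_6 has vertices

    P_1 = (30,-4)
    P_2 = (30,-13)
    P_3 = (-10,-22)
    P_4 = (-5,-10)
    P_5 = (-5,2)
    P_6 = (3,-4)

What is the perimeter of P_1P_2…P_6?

112

|P_1P_2| = √((0)² + (-9)²) = √81 = 9
|P_2P_3| = √((-40)² + (-9)²) = √1681 = 41
|P_3P_4| = √((5)² + (12)²) = √169 = 13
|P_4P_5| = √((0)² + (12)²) = √144 = 12
|P_5P_6| = √((8)² + (-6)²) = √100 = 10
|P_6P_1| = √((27)² + (0)²) = √729 = 27
Perimeter = 9 + 41 + 13 + 12 + 10 + 27 = 112.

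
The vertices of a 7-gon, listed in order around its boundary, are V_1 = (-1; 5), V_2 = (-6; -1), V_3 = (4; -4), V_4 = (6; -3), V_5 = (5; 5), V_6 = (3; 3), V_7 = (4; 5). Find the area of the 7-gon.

Σ = (31) + (28) + (12) + (45) + (0) + (3) + (25) = 144
Area = |Σ|/2 = 72.

72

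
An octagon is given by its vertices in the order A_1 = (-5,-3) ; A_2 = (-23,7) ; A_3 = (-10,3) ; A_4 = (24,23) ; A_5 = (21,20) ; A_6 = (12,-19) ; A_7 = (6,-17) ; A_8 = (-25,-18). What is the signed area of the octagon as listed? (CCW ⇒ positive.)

Apply the shoelace (surveyor's) formula: 2A = Σ (x_i·y_{i+1} − x_{i+1}·y_i), indices taken mod 8.
Cross-terms: -104, 1, -302, -3, -639, -90, -533, -15  ⇒  Σ = -1685
Signed area = Σ/2 = -842.5 (negative ⇒ clockwise traversal).

-842.5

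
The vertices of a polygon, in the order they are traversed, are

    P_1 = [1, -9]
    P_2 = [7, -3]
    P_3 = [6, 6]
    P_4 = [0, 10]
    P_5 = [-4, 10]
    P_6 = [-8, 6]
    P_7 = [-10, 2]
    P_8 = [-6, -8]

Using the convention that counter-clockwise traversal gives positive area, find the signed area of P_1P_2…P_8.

P_1→P_2: (1)(-3) − (7)(-9) = 60
P_2→P_3: (7)(6) − (6)(-3) = 60
P_3→P_4: (6)(10) − (0)(6) = 60
P_4→P_5: (0)(10) − (-4)(10) = 40
P_5→P_6: (-4)(6) − (-8)(10) = 56
P_6→P_7: (-8)(2) − (-10)(6) = 44
P_7→P_8: (-10)(-8) − (-6)(2) = 92
P_8→P_1: (-6)(-9) − (1)(-8) = 62
Σ = 474
Signed area = Σ/2 = 237 (positive ⇒ counter-clockwise traversal).

237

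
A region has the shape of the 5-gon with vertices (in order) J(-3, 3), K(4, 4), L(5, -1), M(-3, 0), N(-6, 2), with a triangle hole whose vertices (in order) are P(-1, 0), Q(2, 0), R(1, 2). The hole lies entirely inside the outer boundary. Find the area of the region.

Outer boundary:
Apply the shoelace (surveyor's) formula: 2A = Σ (x_i·y_{i+1} − x_{i+1}·y_i), indices taken mod 5.
Σ = (-24) + (-24) + (-3) + (-6) + (-12) = -69
Area = |Σ|/2 = 34.5.
Hole:
Cross-terms: 0, 4, 2  ⇒  Σ = 6
Area = |Σ|/2 = 3.
Net area = 34.5 − 3 = 31.5.

31.5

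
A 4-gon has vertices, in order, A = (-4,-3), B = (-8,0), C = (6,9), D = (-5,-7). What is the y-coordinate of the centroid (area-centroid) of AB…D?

220/159

Apply the surveyor's formula. First the cross-terms c_i = x_i·y_{i+1} − x_{i+1}·y_i:
  -24, -72, 3, -13  ⇒  2A = -106, A = -53.
Then Σ (y_i + y_{i+1})·c_i = -440, so ȳ = -440 / (6·(-53)) = 220/159.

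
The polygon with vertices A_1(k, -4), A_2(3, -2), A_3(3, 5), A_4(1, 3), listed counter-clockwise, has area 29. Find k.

-5

The doubled signed area Σ (x_i y_{i+1} − x_{i+1} y_i) is linear in k.
With k=0 it equals 33; the coefficient of k is -5 (from the two edges through A_1).
So -5·k + 33 = 2·29 = 58 ⇒ k = -5.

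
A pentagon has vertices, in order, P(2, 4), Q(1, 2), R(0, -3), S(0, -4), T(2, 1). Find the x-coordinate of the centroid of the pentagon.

Apply the surveyor's formula. First the cross-terms c_i = x_i·y_{i+1} − x_{i+1}·y_i:
  0, -3, 0, 8, 6  ⇒  2A = 11, A = 5.5.
Then Σ (x_i + x_{i+1})·c_i = 37, so x̄ = 37 / (6·5.5) = 37/33.

37/33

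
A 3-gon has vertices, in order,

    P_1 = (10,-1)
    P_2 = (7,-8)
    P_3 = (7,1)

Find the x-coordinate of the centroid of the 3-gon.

8

Apply the shoelace (surveyor's) formula. First the cross-terms c_i = x_i·y_{i+1} − x_{i+1}·y_i:
  -73, 63, -17  ⇒  2A = -27, A = -13.5.
Then Σ (x_i + x_{i+1})·c_i = -648, so x̄ = -648 / (6·(-13.5)) = 8.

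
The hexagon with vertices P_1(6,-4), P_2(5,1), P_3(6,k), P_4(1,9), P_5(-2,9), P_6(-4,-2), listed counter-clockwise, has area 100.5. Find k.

8

Write out the shoelace sum; only the two edges meeting at P_3 involve k:
2·Area = [(5·k − 6·1) + (6·9 − 1·k)] + 121
       = 4·k + 169 = 201
⇒ k = 8.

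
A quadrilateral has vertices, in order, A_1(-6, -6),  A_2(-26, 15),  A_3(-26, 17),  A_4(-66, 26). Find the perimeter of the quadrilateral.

|A_1A_2| = √((-20)² + (21)²) = √841 = 29
|A_2A_3| = √((0)² + (2)²) = √4 = 2
|A_3A_4| = √((-40)² + (9)²) = √1681 = 41
|A_4A_1| = √((60)² + (-32)²) = √4624 = 68
Perimeter = 29 + 2 + 41 + 68 = 140.

140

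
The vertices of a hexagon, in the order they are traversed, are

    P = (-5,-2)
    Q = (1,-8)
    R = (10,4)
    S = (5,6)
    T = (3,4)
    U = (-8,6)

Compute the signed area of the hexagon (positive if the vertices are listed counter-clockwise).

132

Σ = (42) + (84) + (40) + (2) + (50) + (46) = 264
Signed area = Σ/2 = 132 (positive ⇒ counter-clockwise traversal).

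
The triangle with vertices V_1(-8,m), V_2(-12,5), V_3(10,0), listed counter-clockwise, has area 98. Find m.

The doubled signed area Σ (x_i y_{i+1} − x_{i+1} y_i) is linear in m.
With m=0 it equals -90; the coefficient of m is 22 (from the two edges through V_1).
So 22·m + -90 = 2·98 = 196 ⇒ m = 13.

13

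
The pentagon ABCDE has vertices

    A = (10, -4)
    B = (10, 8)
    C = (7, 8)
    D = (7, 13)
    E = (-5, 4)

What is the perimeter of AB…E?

52

|AB| = √((0)² + (12)²) = √144 = 12
|BC| = √((-3)² + (0)²) = √9 = 3
|CD| = √((0)² + (5)²) = √25 = 5
|DE| = √((-12)² + (-9)²) = √225 = 15
|EA| = √((15)² + (-8)²) = √289 = 17
Perimeter = 12 + 3 + 5 + 15 + 17 = 52.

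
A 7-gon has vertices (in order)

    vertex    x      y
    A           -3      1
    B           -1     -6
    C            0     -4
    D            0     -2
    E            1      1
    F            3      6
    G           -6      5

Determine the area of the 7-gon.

44

Σ = (19) + (4) + (0) + (2) + (3) + (51) + (9) = 88
Area = |Σ|/2 = 44.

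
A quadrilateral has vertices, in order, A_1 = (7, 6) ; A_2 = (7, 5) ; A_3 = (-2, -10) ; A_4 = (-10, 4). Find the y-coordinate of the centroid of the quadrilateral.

3/263

Apply the surveyor's formula. First the cross-terms c_i = x_i·y_{i+1} − x_{i+1}·y_i:
  -7, -60, -108, -88  ⇒  2A = -263, A = -131.5.
Then Σ (y_i + y_{i+1})·c_i = -9, so ȳ = -9 / (6·(-131.5)) = 3/263.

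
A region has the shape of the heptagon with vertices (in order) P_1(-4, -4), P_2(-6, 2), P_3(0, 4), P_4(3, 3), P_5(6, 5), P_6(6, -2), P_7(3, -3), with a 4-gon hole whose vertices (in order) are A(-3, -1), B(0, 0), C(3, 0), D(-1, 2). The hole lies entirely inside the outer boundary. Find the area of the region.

68

Outer boundary:
Apply the shoelace formula: 2A = Σ (x_i·y_{i+1} − x_{i+1}·y_i), indices taken mod 7.
Σ = (-32) + (-24) + (-12) + (-3) + (-42) + (-12) + (-24) = -149
Area = |Σ|/2 = 74.5.
Hole:
Σ = (0) + (0) + (6) + (7) = 13
Area = |Σ|/2 = 6.5.
Net area = 74.5 − 6.5 = 68.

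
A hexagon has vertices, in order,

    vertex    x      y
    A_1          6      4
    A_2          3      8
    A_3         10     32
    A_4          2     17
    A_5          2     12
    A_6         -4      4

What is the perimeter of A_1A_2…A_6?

|A_1A_2| = √((-3)² + (4)²) = √25 = 5
|A_2A_3| = √((7)² + (24)²) = √625 = 25
|A_3A_4| = √((-8)² + (-15)²) = √289 = 17
|A_4A_5| = √((0)² + (-5)²) = √25 = 5
|A_5A_6| = √((-6)² + (-8)²) = √100 = 10
|A_6A_1| = √((10)² + (0)²) = √100 = 10
Perimeter = 5 + 25 + 17 + 5 + 10 + 10 = 72.

72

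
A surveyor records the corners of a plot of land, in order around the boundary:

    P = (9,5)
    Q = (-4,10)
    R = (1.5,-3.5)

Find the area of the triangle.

Apply Gauss's area formula: 2A = Σ (x_i·y_{i+1} − x_{i+1}·y_i), indices taken mod 3.
Σ = (110) + (-1) + (39) = 148
Area = |Σ|/2 = 74.

74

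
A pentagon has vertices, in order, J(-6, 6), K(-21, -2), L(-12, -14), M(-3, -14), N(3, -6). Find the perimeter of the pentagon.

66

|JK| = √((-15)² + (-8)²) = √289 = 17
|KL| = √((9)² + (-12)²) = √225 = 15
|LM| = √((9)² + (0)²) = √81 = 9
|MN| = √((6)² + (8)²) = √100 = 10
|NJ| = √((-9)² + (12)²) = √225 = 15
Perimeter = 17 + 15 + 9 + 10 + 15 = 66.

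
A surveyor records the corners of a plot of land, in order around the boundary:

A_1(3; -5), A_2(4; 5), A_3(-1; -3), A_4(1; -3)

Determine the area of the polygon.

Apply the surveyor's formula: 2A = Σ (x_i·y_{i+1} − x_{i+1}·y_i), indices taken mod 4.
Σ = (35) + (-7) + (6) + (4) = 38
Area = |Σ|/2 = 19.

19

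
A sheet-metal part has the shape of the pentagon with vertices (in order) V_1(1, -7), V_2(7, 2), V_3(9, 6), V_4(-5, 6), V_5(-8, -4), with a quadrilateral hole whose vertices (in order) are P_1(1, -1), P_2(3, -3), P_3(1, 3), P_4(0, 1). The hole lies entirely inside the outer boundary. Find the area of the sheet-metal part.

Outer boundary:
Apply the shoelace (surveyor's) formula: 2A = Σ (x_i·y_{i+1} − x_{i+1}·y_i), indices taken mod 5.
Cross-terms: 51, 24, 84, 68, 60  ⇒  Σ = 287
Area = |Σ|/2 = 143.5.
Hole:
Apply Gauss's area formula: 2A = Σ (x_i·y_{i+1} − x_{i+1}·y_i), indices taken mod 4.
P_1→P_2: (1)(-3) − (3)(-1) = 0
P_2→P_3: (3)(3) − (1)(-3) = 12
P_3→P_4: (1)(1) − (0)(3) = 1
P_4→P_1: (0)(-1) − (1)(1) = -1
Σ = 12
Area = |Σ|/2 = 6.
Net area = 143.5 − 6 = 137.5.

137.5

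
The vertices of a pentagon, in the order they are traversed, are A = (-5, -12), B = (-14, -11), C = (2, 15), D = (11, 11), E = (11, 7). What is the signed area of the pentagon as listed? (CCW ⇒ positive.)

Apply the shoelace formula: 2A = Σ (x_i·y_{i+1} − x_{i+1}·y_i), indices taken mod 5.
Cross-terms: -113, -188, -143, -44, -97  ⇒  Σ = -585
Signed area = Σ/2 = -292.5 (negative ⇒ clockwise traversal).

-292.5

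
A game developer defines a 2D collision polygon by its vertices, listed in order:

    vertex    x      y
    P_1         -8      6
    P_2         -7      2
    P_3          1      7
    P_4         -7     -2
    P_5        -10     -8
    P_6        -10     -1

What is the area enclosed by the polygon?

40

Apply Gauss's area formula: 2A = Σ (x_i·y_{i+1} − x_{i+1}·y_i), indices taken mod 6.
Cross-terms: 26, -51, 47, 36, -70, -68  ⇒  Σ = -80
Area = |Σ|/2 = 40.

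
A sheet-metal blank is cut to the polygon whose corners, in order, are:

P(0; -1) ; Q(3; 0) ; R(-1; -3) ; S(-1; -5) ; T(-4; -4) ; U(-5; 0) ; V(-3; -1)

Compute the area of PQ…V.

Apply the shoelace formula: 2A = Σ (x_i·y_{i+1} − x_{i+1}·y_i), indices taken mod 7.
Σ = (3) + (-9) + (2) + (-16) + (-20) + (5) + (3) = -32
Area = |Σ|/2 = 16.

16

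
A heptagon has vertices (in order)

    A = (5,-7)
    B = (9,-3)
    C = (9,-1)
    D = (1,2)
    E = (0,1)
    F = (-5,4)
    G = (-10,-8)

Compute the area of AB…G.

A→B: (5)(-3) − (9)(-7) = 48
B→C: (9)(-1) − (9)(-3) = 18
C→D: (9)(2) − (1)(-1) = 19
D→E: (1)(1) − (0)(2) = 1
E→F: (0)(4) − (-5)(1) = 5
F→G: (-5)(-8) − (-10)(4) = 80
G→A: (-10)(-7) − (5)(-8) = 110
Σ = 281
Area = |Σ|/2 = 140.5.

140.5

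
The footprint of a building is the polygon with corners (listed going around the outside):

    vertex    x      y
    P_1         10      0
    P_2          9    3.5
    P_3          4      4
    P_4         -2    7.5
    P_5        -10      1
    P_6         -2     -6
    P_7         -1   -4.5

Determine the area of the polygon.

Apply the shoelace (surveyor's) formula: 2A = Σ (x_i·y_{i+1} − x_{i+1}·y_i), indices taken mod 7.
Σ = (35) + (22) + (38) + (73) + (62) + (3) + (45) = 278
Area = |Σ|/2 = 139.

139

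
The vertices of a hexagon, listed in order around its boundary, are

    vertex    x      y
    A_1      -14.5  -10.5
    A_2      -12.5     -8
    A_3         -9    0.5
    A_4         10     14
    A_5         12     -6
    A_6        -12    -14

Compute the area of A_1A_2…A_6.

Cross-terms: -15.25, -78.25, -131, -228, -240, -77  ⇒  Σ = -769.5
Area = |Σ|/2 = 384.75.

384.75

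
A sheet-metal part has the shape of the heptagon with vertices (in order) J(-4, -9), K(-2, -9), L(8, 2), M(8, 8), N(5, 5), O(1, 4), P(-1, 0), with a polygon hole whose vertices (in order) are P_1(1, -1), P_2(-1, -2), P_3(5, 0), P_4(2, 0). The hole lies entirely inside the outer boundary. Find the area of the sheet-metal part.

Outer boundary:
Cross-terms: 18, 68, 48, 0, 15, 4, 9  ⇒  Σ = 162
Area = |Σ|/2 = 81.
Hole:
Apply the surveyor's formula: 2A = Σ (x_i·y_{i+1} − x_{i+1}·y_i), indices taken mod 4.
Cross-terms: -3, 10, 0, -2  ⇒  Σ = 5
Area = |Σ|/2 = 2.5.
Net area = 81 − 2.5 = 78.5.

78.5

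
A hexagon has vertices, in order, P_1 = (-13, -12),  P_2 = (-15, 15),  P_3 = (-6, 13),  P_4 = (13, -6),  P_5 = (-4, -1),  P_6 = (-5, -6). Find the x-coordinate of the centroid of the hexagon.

-1054/177

Apply the shoelace formula. First the cross-terms c_i = x_i·y_{i+1} − x_{i+1}·y_i:
  -375, -105, -133, -37, 19, -18  ⇒  2A = -649, A = -324.5.
Then Σ (x_i + x_{i+1})·c_i = 11594, so x̄ = 11594 / (6·(-324.5)) = -1054/177.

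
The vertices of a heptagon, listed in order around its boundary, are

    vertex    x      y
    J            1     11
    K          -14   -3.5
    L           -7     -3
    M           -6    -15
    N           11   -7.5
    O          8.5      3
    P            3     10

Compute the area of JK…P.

330.375

Apply the surveyor's formula: 2A = Σ (x_i·y_{i+1} − x_{i+1}·y_i), indices taken mod 7.
J→K: (1)(-3.5) − (-14)(11) = 150.5
K→L: (-14)(-3) − (-7)(-3.5) = 17.5
L→M: (-7)(-15) − (-6)(-3) = 87
M→N: (-6)(-7.5) − (11)(-15) = 210
N→O: (11)(3) − (8.5)(-7.5) = 96.75
O→P: (8.5)(10) − (3)(3) = 76
P→J: (3)(11) − (1)(10) = 23
Σ = 660.75
Area = |Σ|/2 = 330.375.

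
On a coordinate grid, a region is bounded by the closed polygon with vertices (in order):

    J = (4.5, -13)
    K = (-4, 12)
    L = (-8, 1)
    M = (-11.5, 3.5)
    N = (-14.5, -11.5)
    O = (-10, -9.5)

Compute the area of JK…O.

J→K: (4.5)(12) − (-4)(-13) = 2
K→L: (-4)(1) − (-8)(12) = 92
L→M: (-8)(3.5) − (-11.5)(1) = -16.5
M→N: (-11.5)(-11.5) − (-14.5)(3.5) = 183
N→O: (-14.5)(-9.5) − (-10)(-11.5) = 22.75
O→J: (-10)(-13) − (4.5)(-9.5) = 172.75
Σ = 456
Area = |Σ|/2 = 228.

228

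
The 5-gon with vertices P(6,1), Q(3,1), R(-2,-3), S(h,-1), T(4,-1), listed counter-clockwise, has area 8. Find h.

2

Write out the shoelace sum; only the two edges meeting at S involve h:
2·Area = [((-2)·(-1) − h·(-3)) + (h·(-1) − 4·(-1))] + 6
       = 2·h + 12 = 16
⇒ h = 2.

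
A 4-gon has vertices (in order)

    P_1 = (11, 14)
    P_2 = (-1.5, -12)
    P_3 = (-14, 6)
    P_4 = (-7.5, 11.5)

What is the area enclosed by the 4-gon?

317.75

Cross-terms: -111, -177, -116, -231.5  ⇒  Σ = -635.5
Area = |Σ|/2 = 317.75.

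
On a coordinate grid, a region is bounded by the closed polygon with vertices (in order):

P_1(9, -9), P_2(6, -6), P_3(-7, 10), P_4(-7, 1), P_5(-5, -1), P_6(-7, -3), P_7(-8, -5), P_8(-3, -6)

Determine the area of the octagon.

113

Apply the shoelace (surveyor's) formula: 2A = Σ (x_i·y_{i+1} − x_{i+1}·y_i), indices taken mod 8.
Cross-terms: 0, 18, 63, 12, 8, 11, 33, 81  ⇒  Σ = 226
Area = |Σ|/2 = 113.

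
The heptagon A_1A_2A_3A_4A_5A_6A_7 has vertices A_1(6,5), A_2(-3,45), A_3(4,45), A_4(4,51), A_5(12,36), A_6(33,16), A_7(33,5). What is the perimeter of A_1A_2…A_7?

138

|A_1A_2| = √((-9)² + (40)²) = √1681 = 41
|A_2A_3| = √((7)² + (0)²) = √49 = 7
|A_3A_4| = √((0)² + (6)²) = √36 = 6
|A_4A_5| = √((8)² + (-15)²) = √289 = 17
|A_5A_6| = √((21)² + (-20)²) = √841 = 29
|A_6A_7| = √((0)² + (-11)²) = √121 = 11
|A_7A_1| = √((-27)² + (0)²) = √729 = 27
Perimeter = 41 + 7 + 6 + 17 + 29 + 11 + 27 = 138.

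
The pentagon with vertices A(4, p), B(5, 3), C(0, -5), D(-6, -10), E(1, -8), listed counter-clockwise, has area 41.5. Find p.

The doubled signed area Σ (x_i y_{i+1} − x_{i+1} y_i) is linear in p.
With p=0 it equals 47; the coefficient of p is -4 (from the two edges through A).
So -4·p + 47 = 2·41.5 = 83 ⇒ p = -9.

-9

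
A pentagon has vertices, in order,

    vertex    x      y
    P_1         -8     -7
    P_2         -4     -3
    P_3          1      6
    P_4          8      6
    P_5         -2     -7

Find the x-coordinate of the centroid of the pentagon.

37/153

Apply Gauss's area formula. First the cross-terms c_i = x_i·y_{i+1} − x_{i+1}·y_i:
  -4, -21, -42, -44, -42  ⇒  2A = -153, A = -76.5.
Then Σ (x_i + x_{i+1})·c_i = -111, so x̄ = -111 / (6·(-76.5)) = 37/153.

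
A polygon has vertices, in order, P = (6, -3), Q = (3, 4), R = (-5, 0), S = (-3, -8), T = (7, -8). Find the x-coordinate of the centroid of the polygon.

Apply Gauss's area formula. First the cross-terms c_i = x_i·y_{i+1} − x_{i+1}·y_i:
  33, 20, 40, 80, 27  ⇒  2A = 200, A = 100.
Then Σ (x_i + x_{i+1})·c_i = 608, so x̄ = 608 / (6·100) = 76/75.

76/75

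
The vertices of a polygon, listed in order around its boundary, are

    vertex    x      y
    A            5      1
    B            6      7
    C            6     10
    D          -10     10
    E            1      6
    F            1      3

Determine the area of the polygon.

60

Apply Gauss's area formula: 2A = Σ (x_i·y_{i+1} − x_{i+1}·y_i), indices taken mod 6.
A→B: (5)(7) − (6)(1) = 29
B→C: (6)(10) − (6)(7) = 18
C→D: (6)(10) − (-10)(10) = 160
D→E: (-10)(6) − (1)(10) = -70
E→F: (1)(3) − (1)(6) = -3
F→A: (1)(1) − (5)(3) = -14
Σ = 120
Area = |Σ|/2 = 60.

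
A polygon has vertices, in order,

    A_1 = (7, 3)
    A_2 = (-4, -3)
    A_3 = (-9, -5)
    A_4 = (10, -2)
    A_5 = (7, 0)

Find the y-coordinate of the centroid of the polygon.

Apply Gauss's area formula. First the cross-terms c_i = x_i·y_{i+1} − x_{i+1}·y_i:
  -9, -7, 68, 14, 21  ⇒  2A = 87, A = 43.5.
Then Σ (y_i + y_{i+1})·c_i = -385, so ȳ = -385 / (6·43.5) = -385/261.

-385/261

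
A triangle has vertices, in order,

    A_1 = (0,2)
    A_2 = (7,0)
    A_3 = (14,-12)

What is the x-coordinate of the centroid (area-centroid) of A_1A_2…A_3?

7

Apply the shoelace (surveyor's) formula. First the cross-terms c_i = x_i·y_{i+1} − x_{i+1}·y_i:
  -14, -84, 28  ⇒  2A = -70, A = -35.
Then Σ (x_i + x_{i+1})·c_i = -1470, so x̄ = -1470 / (6·(-35)) = 7.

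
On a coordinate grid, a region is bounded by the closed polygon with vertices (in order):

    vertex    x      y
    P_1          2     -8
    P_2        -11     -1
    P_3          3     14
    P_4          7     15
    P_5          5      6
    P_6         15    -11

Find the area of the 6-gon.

285

Apply the shoelace (surveyor's) formula: 2A = Σ (x_i·y_{i+1} − x_{i+1}·y_i), indices taken mod 6.
Σ = (-90) + (-151) + (-53) + (-33) + (-145) + (-98) = -570
Area = |Σ|/2 = 285.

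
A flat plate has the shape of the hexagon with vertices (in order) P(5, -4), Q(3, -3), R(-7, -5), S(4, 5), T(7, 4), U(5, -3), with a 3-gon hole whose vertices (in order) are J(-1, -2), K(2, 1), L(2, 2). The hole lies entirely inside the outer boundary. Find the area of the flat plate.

58

Outer boundary:
Apply the surveyor's formula: 2A = Σ (x_i·y_{i+1} − x_{i+1}·y_i), indices taken mod 6.
Σ = (-3) + (-36) + (-15) + (-19) + (-41) + (-5) = -119
Area = |Σ|/2 = 59.5.
Hole:
Apply the shoelace (surveyor's) formula: 2A = Σ (x_i·y_{i+1} − x_{i+1}·y_i), indices taken mod 3.
Σ = (3) + (2) + (-2) = 3
Area = |Σ|/2 = 1.5.
Net area = 59.5 − 1.5 = 58.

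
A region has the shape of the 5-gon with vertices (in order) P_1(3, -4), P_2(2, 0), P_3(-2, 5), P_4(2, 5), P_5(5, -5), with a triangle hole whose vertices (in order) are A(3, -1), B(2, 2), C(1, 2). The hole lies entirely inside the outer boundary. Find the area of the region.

19.5

Outer boundary:
Apply the shoelace (surveyor's) formula: 2A = Σ (x_i·y_{i+1} − x_{i+1}·y_i), indices taken mod 5.
Σ = (8) + (10) + (-20) + (-35) + (-5) = -42
Area = |Σ|/2 = 21.
Hole:
Cross-terms: 8, 2, -7  ⇒  Σ = 3
Area = |Σ|/2 = 1.5.
Net area = 21 − 1.5 = 19.5.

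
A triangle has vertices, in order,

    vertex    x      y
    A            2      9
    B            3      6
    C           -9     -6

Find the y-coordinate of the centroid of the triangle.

3

Apply the shoelace (surveyor's) formula. First the cross-terms c_i = x_i·y_{i+1} − x_{i+1}·y_i:
  -15, 36, -69  ⇒  2A = -48, A = -24.
Then Σ (y_i + y_{i+1})·c_i = -432, so ȳ = -432 / (6·(-24)) = 3.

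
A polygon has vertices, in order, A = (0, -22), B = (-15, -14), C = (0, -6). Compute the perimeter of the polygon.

|AB| = √((-15)² + (8)²) = √289 = 17
|BC| = √((15)² + (8)²) = √289 = 17
|CA| = √((0)² + (-16)²) = √256 = 16
Perimeter = 17 + 17 + 16 = 50.

50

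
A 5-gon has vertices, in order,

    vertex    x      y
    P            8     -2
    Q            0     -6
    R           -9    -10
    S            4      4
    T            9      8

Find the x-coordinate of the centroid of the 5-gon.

Apply the surveyor's formula. First the cross-terms c_i = x_i·y_{i+1} − x_{i+1}·y_i:
  -48, -54, 4, -4, -82  ⇒  2A = -184, A = -92.
Then Σ (x_i + x_{i+1})·c_i = -1364, so x̄ = -1364 / (6·(-92)) = 341/138.

341/138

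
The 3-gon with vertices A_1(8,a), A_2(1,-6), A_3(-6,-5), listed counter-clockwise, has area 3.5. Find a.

-8

Write out the shoelace sum; only the two edges meeting at A_1 involve a:
2·Area = [((-6)·a − 8·(-5)) + (8·(-6) − 1·a)] + -41
       = -7·a + -49 = 7
⇒ a = -8.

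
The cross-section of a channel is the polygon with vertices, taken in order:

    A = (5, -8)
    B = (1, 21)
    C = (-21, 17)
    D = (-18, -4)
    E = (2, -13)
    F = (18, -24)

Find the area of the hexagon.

A→B: (5)(21) − (1)(-8) = 113
B→C: (1)(17) − (-21)(21) = 458
C→D: (-21)(-4) − (-18)(17) = 390
D→E: (-18)(-13) − (2)(-4) = 242
E→F: (2)(-24) − (18)(-13) = 186
F→A: (18)(-8) − (5)(-24) = -24
Σ = 1365
Area = |Σ|/2 = 682.5.

682.5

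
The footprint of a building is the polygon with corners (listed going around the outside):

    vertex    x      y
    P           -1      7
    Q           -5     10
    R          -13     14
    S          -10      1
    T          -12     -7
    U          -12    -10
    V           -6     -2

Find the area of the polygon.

125

Apply the shoelace (surveyor's) formula: 2A = Σ (x_i·y_{i+1} − x_{i+1}·y_i), indices taken mod 7.
Cross-terms: 25, 60, 127, 82, 36, -36, -44  ⇒  Σ = 250
Area = |Σ|/2 = 125.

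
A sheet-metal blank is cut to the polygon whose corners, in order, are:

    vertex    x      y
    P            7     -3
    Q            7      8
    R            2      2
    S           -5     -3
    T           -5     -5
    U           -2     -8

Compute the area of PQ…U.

90.5

Apply Gauss's area formula: 2A = Σ (x_i·y_{i+1} − x_{i+1}·y_i), indices taken mod 6.
Σ = (77) + (-2) + (4) + (10) + (30) + (62) = 181
Area = |Σ|/2 = 90.5.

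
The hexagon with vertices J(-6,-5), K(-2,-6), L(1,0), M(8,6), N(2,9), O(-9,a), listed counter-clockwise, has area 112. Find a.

Write out the shoelace sum; only the two edges meeting at O involve a:
2·Area = [(2·a − (-9)·9) + ((-9)·(-5) − (-6)·a)] + 98
       = 8·a + 224 = 224
⇒ a = 0.

0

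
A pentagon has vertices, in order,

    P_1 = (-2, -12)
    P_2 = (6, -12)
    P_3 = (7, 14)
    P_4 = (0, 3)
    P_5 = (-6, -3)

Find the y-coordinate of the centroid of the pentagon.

-289/123

Apply the surveyor's formula. First the cross-terms c_i = x_i·y_{i+1} − x_{i+1}·y_i:
  96, 168, 21, 18, 66  ⇒  2A = 369, A = 184.5.
Then Σ (y_i + y_{i+1})·c_i = -2601, so ȳ = -2601 / (6·184.5) = -289/123.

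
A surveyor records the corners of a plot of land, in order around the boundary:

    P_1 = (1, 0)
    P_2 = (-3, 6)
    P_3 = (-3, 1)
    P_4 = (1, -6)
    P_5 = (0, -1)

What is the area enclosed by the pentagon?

19

P_1→P_2: (1)(6) − (-3)(0) = 6
P_2→P_3: (-3)(1) − (-3)(6) = 15
P_3→P_4: (-3)(-6) − (1)(1) = 17
P_4→P_5: (1)(-1) − (0)(-6) = -1
P_5→P_1: (0)(0) − (1)(-1) = 1
Σ = 38
Area = |Σ|/2 = 19.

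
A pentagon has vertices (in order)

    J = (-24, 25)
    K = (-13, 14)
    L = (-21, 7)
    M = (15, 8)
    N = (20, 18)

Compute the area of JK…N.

480.5

Apply the surveyor's formula: 2A = Σ (x_i·y_{i+1} − x_{i+1}·y_i), indices taken mod 5.
Cross-terms: -11, 203, -273, 110, 932  ⇒  Σ = 961
Area = |Σ|/2 = 480.5.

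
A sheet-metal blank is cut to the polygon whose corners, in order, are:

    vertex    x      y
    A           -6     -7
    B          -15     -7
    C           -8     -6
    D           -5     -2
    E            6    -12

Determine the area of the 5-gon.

Apply the shoelace (surveyor's) formula: 2A = Σ (x_i·y_{i+1} − x_{i+1}·y_i), indices taken mod 5.
Σ = (-63) + (34) + (-14) + (72) + (-114) = -85
Area = |Σ|/2 = 42.5.

42.5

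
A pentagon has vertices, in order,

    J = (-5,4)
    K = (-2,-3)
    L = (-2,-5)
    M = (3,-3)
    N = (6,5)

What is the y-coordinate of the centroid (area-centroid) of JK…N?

11/13

Apply the shoelace formula. First the cross-terms c_i = x_i·y_{i+1} − x_{i+1}·y_i:
  23, 4, 21, 33, 49  ⇒  2A = 130, A = 65.
Then Σ (y_i + y_{i+1})·c_i = 330, so ȳ = 330 / (6·65) = 11/13.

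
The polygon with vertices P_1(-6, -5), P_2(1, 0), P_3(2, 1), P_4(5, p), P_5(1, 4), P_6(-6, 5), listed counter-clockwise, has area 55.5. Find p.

Write out the shoelace sum; only the two edges meeting at P_4 involve p:
2·Area = [(2·p − 5·1) + (5·4 − 1·p)] + 95
       = 1·p + 110 = 111
⇒ p = 1.

1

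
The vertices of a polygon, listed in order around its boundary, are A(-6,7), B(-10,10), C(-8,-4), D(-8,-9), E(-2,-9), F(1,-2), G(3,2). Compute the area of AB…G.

139

Apply Gauss's area formula: 2A = Σ (x_i·y_{i+1} − x_{i+1}·y_i), indices taken mod 7.
Σ = (10) + (120) + (40) + (54) + (13) + (8) + (33) = 278
Area = |Σ|/2 = 139.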